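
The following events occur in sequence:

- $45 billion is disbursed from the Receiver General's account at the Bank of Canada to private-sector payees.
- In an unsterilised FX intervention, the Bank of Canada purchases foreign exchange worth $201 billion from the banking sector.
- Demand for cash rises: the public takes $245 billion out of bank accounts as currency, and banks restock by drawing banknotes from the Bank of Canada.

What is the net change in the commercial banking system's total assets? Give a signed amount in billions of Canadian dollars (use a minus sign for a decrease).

-$200 billion

Government spending $45 billion: bank balance sheets expand → +$45B.
FX purchase $201 billion: just an asset swap on bank balance sheets → 0.
Currency withdrawal $245 billion: bank balance sheets shrink → −$245B.
Net: 45 + 0 − 245 = -$200 billion.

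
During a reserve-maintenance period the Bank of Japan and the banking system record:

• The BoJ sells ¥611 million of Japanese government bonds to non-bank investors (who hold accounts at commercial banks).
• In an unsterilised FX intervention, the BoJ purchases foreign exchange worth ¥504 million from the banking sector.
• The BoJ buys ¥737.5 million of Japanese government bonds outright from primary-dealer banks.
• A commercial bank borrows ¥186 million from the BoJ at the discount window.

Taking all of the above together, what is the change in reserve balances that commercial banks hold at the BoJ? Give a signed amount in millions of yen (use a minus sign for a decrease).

+¥816.5 million

BoJ balance sheet:
  Assets:      Securities +¥126.5M, Loans to banks +¥186M, Foreign assets +¥504M
  Liabilities: Bank reserves +¥816.5M
Commercial banking system:
  Assets:      Reserves at CB +¥816.5M, Securities −¥737.5M, Foreign assets −¥504M
  Liabilities: Checkable deposits −¥611M, Borrowings from CB +¥186M
So the change in reserve balances that commercial banks hold at the BoJ is +¥816.5 million.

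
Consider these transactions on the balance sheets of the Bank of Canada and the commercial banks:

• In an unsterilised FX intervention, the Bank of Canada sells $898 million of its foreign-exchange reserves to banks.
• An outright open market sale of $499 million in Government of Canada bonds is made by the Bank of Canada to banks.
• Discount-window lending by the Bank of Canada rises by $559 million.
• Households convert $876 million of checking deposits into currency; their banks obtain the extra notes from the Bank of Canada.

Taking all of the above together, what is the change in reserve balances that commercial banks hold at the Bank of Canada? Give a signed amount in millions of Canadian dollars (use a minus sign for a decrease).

-$1714 million

FX sale $898 million: the buying banks pay out of their reserve balances → −$898M.
OMO sale (to banks) $499 million: the buying banks pay out of their reserve balances → −$499M.
Discount-window loan $559 million: the loan is credited to the bank's reserve account → +$559M.
Currency withdrawal $876 million: banks swap reserves for currency → −$876M.
Net: −898 − 499 + 559 − 876 = -$1714 million.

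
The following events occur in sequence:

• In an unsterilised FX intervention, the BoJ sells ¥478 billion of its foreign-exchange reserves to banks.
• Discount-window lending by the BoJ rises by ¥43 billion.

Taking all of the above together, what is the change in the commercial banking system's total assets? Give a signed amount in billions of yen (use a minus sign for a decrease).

+¥43 billion

BoJ balance sheet:
  Assets:      Loans to banks +¥43B, Foreign assets −¥478B
  Liabilities: Bank reserves −¥435B
Commercial banking system:
  Assets:      Reserves at CB −¥435B, Foreign assets +¥478B
  Liabilities: Borrowings from CB +¥43B
Change in total bank assets = +¥43 billion.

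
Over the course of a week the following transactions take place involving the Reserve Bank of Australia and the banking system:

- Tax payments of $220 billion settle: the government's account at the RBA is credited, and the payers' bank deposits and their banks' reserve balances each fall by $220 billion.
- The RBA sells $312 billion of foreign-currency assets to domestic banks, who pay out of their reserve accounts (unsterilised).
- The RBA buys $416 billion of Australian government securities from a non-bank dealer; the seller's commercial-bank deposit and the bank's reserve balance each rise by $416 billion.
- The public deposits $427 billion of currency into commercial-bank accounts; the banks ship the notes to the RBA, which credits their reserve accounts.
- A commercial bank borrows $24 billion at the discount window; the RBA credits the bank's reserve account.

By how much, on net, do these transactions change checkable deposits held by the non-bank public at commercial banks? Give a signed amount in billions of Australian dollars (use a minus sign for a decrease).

Government account inflow $220 billion: non-bank counterparties' bank balances fall → −$220B.
FX sale $312 billion: the counterparty is a bank, so public deposits are unchanged → 0.
Asset purchase (from non-banks) $416 billion: non-bank counterparties' bank balances rise → +$416B.
Currency deposit $427 billion: non-bank counterparties' bank balances rise → +$427B.
Discount-window loan $24 billion: the counterparty is a bank, so public deposits are unchanged → 0.
Net: −220 + 0 + 416 + 427 + 0 = +$623 billion.

+$623 billion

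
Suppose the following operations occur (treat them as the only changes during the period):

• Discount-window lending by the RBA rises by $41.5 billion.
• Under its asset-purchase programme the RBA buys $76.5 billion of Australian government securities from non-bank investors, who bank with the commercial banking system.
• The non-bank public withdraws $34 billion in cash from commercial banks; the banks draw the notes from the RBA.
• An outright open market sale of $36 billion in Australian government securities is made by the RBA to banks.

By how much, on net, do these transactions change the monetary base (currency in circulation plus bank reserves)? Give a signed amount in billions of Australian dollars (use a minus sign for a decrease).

+$82 billion

Discount-window loan $41.5 billion: RBA balance sheet expands → +$41.5B.
Asset purchase (from non-banks) $76.5 billion: RBA balance sheet expands → +$76.5B.
Currency withdrawal $34 billion: just a shift between currency and reserves — both are base money → 0.
OMO sale (to banks) $36 billion: RBA balance sheet contracts → −$36B.
Net: 41.5 + 76.5 + 0 − 36 = +$82 billion.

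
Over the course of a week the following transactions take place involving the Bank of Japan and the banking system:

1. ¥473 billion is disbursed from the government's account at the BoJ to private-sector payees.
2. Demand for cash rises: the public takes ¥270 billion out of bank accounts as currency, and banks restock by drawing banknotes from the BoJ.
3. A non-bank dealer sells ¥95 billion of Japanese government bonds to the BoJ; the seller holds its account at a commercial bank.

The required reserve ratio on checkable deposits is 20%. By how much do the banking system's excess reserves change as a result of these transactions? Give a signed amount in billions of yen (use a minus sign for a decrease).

Government spending ¥473 billion: reserves +¥473B, deposits +¥473B.
Currency withdrawal ¥270 billion: reserves −¥270B, deposits −¥270B.
Asset purchase (from non-banks) ¥95 billion: reserves +¥95B, deposits +¥95B.
Totals: Δreserves = +¥298B, Δdeposits = +¥298B.
Δrequired reserves = 20% × +¥298B = +¥59.6B.
Δexcess reserves = Δreserves − Δrequired = +¥298B − (+¥59.6B) = +¥238.4 billion.

+¥238.4 billion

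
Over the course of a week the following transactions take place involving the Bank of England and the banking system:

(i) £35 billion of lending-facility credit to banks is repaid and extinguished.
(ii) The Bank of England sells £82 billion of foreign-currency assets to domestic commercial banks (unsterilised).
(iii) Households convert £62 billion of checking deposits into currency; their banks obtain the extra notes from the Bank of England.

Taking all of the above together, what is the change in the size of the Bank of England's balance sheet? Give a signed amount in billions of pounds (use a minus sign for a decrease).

-£117 billion

Discount-window repayment £35 billion: a Bank of England asset is shed → −£35B.
FX sale £82 billion: a Bank of England asset is shed → −£82B.
Currency withdrawal £62 billion: only the composition of liabilities changes → 0.
Net: −35 − 82 + 0 = -£117 billion.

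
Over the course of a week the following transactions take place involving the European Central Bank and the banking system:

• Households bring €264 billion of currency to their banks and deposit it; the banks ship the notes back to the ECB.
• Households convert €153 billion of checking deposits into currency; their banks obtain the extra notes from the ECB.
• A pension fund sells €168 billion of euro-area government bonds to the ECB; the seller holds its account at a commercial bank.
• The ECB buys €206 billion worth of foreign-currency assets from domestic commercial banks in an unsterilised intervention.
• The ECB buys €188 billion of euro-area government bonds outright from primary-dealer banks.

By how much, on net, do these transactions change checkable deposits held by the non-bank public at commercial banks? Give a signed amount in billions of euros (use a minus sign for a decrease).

ECB balance sheet:
  Assets:      Securities +€356B, Foreign assets +€206B
  Liabilities: Bank reserves +€673B, Currency in circulation −€111B
Commercial banking system:
  Assets:      Reserves at CB +€673B, Securities −€188B, Foreign assets −€206B
  Liabilities: Checkable deposits +€279B
So the change in checkable deposits held by the non-bank public at commercial banks is +€279 billion.

+€279 billion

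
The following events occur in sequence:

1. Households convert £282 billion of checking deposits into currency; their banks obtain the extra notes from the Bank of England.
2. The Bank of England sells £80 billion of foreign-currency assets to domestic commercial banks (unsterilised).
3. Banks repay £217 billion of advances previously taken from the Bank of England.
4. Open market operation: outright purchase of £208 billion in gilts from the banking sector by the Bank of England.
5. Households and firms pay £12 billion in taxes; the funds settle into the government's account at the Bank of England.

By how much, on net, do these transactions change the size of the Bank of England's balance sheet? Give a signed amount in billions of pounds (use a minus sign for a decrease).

-£89 billion

Currency withdrawal £282 billion: only the composition of liabilities changes → 0.
FX sale £80 billion: a Bank of England asset is shed → −£80B.
Discount-window repayment £217 billion: a Bank of England asset is shed → −£217B.
OMO purchase (from banks) £208 billion: a Bank of England asset is acquired → +£208B.
Government account inflow £12 billion: only the composition of liabilities changes → 0.
Net: 0 − 80 − 217 + 208 + 0 = -£89 billion.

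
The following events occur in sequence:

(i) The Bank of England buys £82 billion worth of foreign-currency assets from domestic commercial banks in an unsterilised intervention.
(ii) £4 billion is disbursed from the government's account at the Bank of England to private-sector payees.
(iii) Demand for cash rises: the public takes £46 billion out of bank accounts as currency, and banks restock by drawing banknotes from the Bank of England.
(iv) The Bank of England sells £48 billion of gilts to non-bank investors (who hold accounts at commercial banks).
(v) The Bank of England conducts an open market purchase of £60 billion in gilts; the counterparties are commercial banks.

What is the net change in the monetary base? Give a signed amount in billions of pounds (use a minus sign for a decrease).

+£98 billion

FX purchase £82 billion: Bank of England balance sheet expands → +£82B.
Government spending £4 billion: a non-base liability converts back to reserves → +£4B.
Currency withdrawal £46 billion: just a shift between currency and reserves — both are base money → 0.
Asset sale (to non-banks) £48 billion: Bank of England balance sheet contracts → −£48B.
OMO purchase (from banks) £60 billion: Bank of England balance sheet expands → +£60B.
Net: 82 + 4 + 0 − 48 + 60 = +£98 billion.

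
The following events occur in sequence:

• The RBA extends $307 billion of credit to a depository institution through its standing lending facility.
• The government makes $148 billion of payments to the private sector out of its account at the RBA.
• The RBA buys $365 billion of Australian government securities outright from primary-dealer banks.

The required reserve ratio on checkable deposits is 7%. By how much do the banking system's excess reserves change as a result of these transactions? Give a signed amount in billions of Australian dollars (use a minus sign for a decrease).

+$809.64 billion

Discount-window loan $307 billion: reserves +$307B, deposits 0.
Government spending $148 billion: reserves +$148B, deposits +$148B.
OMO purchase (from banks) $365 billion: reserves +$365B, deposits 0.
Totals: Δreserves = +$820B, Δdeposits = +$148B.
Δrequired reserves = 7% × +$148B = +$10.36B.
Δexcess reserves = Δreserves − Δrequired = +$820B − (+$10.36B) = +$809.64 billion.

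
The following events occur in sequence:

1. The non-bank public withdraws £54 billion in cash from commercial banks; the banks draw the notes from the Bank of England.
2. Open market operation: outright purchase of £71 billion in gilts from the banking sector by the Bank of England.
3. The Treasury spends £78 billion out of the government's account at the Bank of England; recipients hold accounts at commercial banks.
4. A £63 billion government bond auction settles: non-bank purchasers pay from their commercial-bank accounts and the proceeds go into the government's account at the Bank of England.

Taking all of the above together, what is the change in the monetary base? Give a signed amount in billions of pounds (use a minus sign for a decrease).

Bank of England balance sheet:
  Assets:      Securities +£71B
  Liabilities: Bank reserves +£32B, Currency in circulation +£54B, Government deposits −£15B
Commercial banking system:
  Assets:      Reserves at CB +£32B, Securities −£71B
  Liabilities: Checkable deposits −£39B
Monetary base = currency + reserves: +£54B + (+£32B) = +£86 billion.

+£86 billion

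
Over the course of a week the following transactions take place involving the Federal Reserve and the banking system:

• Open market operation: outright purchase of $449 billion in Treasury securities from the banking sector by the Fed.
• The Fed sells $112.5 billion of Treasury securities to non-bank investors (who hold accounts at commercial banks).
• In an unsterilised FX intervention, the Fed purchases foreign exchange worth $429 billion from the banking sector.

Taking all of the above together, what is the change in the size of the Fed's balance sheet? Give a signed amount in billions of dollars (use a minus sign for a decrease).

OMO purchase (from banks) $449 billion: a Fed asset is acquired → +$449B.
Asset sale (to non-banks) $112.5 billion: a Fed asset is shed → −$112.5B.
FX purchase $429 billion: a Fed asset is acquired → +$429B.
Net: 449 − 112.5 + 429 = +$765.5 billion.

+$765.5 billion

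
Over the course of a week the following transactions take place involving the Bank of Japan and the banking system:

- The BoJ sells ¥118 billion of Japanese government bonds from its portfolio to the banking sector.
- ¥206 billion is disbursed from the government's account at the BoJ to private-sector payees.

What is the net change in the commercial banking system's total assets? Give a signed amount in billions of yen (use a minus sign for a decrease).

OMO sale (to banks) ¥118 billion: just an asset swap on bank balance sheets → 0.
Government spending ¥206 billion: bank balance sheets expand → +¥206B.
Net: 0 + 206 = +¥206 billion.

+¥206 billion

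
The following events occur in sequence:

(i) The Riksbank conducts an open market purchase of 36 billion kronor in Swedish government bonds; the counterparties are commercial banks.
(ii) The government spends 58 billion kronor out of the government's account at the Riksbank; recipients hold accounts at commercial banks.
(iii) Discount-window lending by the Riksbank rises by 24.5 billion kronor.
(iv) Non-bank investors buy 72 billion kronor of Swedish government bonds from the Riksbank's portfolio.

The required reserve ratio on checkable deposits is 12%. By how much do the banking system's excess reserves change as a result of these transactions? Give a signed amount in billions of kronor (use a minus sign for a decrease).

+48.18 billion

OMO purchase (from banks) 36 billion kronor: reserves +36B, deposits 0.
Government spending 58 billion kronor: reserves +58B, deposits +58B.
Discount-window loan 24.5 billion kronor: reserves +24.5B, deposits 0.
Asset sale (to non-banks) 72 billion kronor: reserves −72B, deposits −72B.
Totals: Δreserves = +46.5B, Δdeposits = −14B.
Δrequired reserves = 12% × −14B = −1.68B.
Δexcess reserves = Δreserves − Δrequired = +46.5B − (−1.68B) = +48.18 billion.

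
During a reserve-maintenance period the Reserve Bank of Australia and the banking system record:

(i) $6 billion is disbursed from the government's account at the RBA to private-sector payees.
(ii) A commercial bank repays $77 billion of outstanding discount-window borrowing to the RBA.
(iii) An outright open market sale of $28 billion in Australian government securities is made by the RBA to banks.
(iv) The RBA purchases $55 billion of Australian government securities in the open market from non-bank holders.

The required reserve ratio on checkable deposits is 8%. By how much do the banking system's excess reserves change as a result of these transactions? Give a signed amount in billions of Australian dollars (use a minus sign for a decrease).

Government spending $6 billion: reserves +$6B, deposits +$6B.
Discount-window repayment $77 billion: reserves −$77B, deposits 0.
OMO sale (to banks) $28 billion: reserves −$28B, deposits 0.
Asset purchase (from non-banks) $55 billion: reserves +$55B, deposits +$55B.
Totals: Δreserves = −$44B, Δdeposits = +$61B.
Δrequired reserves = 8% × +$61B = +$4.88B.
Δexcess reserves = Δreserves − Δrequired = −$44B − (+$4.88B) = -$48.88 billion.

-$48.88 billion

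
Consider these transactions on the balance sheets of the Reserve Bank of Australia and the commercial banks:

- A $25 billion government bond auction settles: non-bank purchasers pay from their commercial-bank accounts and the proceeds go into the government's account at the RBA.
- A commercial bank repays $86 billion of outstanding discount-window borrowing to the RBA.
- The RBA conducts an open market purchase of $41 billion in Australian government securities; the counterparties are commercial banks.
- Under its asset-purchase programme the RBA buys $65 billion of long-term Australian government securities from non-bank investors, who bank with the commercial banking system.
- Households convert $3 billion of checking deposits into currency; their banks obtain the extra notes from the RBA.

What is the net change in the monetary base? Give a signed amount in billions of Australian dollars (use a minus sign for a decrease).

-$5 billion

RBA balance sheet:
  Assets:      Securities +$106B, Loans to banks −$86B
  Liabilities: Bank reserves −$8B, Currency in circulation +$3B, Government deposits +$25B
Monetary base = currency + reserves: +$3B + (−$8B) = -$5 billion.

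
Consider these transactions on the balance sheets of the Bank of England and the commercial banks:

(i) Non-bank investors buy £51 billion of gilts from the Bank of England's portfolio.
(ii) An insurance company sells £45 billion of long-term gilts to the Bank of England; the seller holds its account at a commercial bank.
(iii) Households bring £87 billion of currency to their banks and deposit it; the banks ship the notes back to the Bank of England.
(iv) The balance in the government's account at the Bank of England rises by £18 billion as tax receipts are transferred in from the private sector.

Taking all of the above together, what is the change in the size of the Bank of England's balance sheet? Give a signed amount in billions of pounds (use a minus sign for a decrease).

Asset sale (to non-banks) £51 billion: a Bank of England asset is shed → −£51B.
Asset purchase (from non-banks) £45 billion: a Bank of England asset is acquired → +£45B.
Currency deposit £87 billion: only the composition of liabilities changes → 0.
Government account inflow £18 billion: only the composition of liabilities changes → 0.
Net: −51 + 45 + 0 + 0 = -£6 billion.

-£6 billion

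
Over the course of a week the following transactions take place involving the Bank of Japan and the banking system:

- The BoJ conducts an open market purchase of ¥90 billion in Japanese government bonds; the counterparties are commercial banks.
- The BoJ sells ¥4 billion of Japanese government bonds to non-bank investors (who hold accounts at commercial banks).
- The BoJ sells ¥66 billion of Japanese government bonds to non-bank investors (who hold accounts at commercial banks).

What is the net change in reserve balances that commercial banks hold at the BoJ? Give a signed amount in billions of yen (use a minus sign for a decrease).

+¥20 billion

OMO purchase (from banks) ¥90 billion: the BoJ pays by crediting reserve accounts → +¥90B.
Asset sale (to non-banks) ¥4 billion: the non-bank buyers' banks settle from reserves → −¥4B.
Asset sale (to non-banks) ¥66 billion: the non-bank buyers' banks settle from reserves → −¥66B.
Net: 90 − 4 − 66 = +¥20 billion.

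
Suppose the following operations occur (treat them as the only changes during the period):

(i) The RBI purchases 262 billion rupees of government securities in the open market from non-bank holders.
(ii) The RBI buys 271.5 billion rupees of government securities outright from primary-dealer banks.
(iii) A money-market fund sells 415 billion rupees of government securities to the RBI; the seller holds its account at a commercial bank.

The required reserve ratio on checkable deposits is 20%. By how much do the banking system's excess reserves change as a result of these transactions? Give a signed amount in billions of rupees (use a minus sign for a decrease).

+813.1 billion

Asset purchase (from non-banks) 262 billion rupees: reserves +262B, deposits +262B.
OMO purchase (from banks) 271.5 billion rupees: reserves +271.5B, deposits 0.
Asset purchase (from non-banks) 415 billion rupees: reserves +415B, deposits +415B.
Totals: Δreserves = +948.5B, Δdeposits = +677B.
Δrequired reserves = 20% × +677B = +135.4B.
Δexcess reserves = Δreserves − Δrequired = +948.5B − (+135.4B) = +813.1 billion.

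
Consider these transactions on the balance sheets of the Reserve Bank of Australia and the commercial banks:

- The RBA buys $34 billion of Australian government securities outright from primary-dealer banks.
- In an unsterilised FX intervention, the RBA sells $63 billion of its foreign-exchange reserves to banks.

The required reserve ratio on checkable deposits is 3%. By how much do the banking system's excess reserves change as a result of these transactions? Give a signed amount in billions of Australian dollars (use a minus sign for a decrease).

-$29 billion

OMO purchase (from banks) $34 billion: reserves +$34B, deposits 0.
FX sale $63 billion: reserves −$63B, deposits 0.
Totals: Δreserves = −$29B, Δdeposits = 0.
Δrequired reserves = 3% × 0 = 0.
Δexcess reserves = Δreserves − Δrequired = −$29B − (0) = -$29 billion.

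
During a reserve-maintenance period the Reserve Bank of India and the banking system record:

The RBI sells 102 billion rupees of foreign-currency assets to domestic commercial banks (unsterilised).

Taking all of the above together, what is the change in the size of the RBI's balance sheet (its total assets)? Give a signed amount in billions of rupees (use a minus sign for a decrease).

-102 billion

RBI balance sheet:
  Assets:      Foreign assets −102B
  Liabilities: Bank reserves −102B
Change in total RBI assets = -102 billion.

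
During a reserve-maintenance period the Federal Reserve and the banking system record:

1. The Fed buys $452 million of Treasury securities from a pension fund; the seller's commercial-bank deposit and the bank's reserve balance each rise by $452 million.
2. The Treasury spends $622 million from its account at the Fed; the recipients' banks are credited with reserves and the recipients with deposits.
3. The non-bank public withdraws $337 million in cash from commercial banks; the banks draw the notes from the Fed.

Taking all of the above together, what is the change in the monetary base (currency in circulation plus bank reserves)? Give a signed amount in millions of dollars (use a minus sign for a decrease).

Asset purchase (from non-banks) $452 million: Fed balance sheet expands → +$452M.
Government spending $622 million: a non-base liability converts back to reserves → +$622M.
Currency withdrawal $337 million: just a shift between currency and reserves — both are base money → 0.
Net: 452 + 622 + 0 = +$1074 million.

+$1074 million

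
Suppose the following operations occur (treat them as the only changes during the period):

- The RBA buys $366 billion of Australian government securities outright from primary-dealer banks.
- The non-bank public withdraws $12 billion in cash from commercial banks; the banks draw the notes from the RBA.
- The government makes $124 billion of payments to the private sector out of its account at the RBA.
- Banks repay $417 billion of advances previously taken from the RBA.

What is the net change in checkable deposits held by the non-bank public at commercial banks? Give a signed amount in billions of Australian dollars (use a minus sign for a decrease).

RBA balance sheet:
  Assets:      Securities +$366B, Loans to banks −$417B
  Liabilities: Bank reserves +$61B, Currency in circulation +$12B, Government deposits −$124B
Commercial banking system:
  Assets:      Reserves at CB +$61B, Securities −$366B
  Liabilities: Checkable deposits +$112B, Borrowings from CB −$417B
So the change in checkable deposits held by the non-bank public at commercial banks is +$112 billion.

+$112 billion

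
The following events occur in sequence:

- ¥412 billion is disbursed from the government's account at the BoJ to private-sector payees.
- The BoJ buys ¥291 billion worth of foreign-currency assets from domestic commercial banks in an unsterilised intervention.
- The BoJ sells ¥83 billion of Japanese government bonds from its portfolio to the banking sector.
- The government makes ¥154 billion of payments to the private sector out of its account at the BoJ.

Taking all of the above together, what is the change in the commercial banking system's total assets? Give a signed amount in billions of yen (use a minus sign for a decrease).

Government spending ¥412 billion: bank balance sheets expand → +¥412B.
FX purchase ¥291 billion: just an asset swap on bank balance sheets → 0.
OMO sale (to banks) ¥83 billion: just an asset swap on bank balance sheets → 0.
Government spending ¥154 billion: bank balance sheets expand → +¥154B.
Net: 412 + 0 + 0 + 154 = +¥566 billion.

+¥566 billion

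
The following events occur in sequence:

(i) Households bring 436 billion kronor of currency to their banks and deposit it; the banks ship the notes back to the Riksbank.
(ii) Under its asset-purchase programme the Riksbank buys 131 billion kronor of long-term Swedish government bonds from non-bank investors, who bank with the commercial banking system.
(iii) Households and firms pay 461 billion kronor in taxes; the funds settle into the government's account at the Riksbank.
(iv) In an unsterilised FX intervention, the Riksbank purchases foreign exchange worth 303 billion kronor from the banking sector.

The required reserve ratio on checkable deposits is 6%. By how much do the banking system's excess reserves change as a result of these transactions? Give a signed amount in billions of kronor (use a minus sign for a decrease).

+402.64 billion

Currency deposit 436 billion kronor: reserves +436B, deposits +436B.
Asset purchase (from non-banks) 131 billion kronor: reserves +131B, deposits +131B.
Government account inflow 461 billion kronor: reserves −461B, deposits −461B.
FX purchase 303 billion kronor: reserves +303B, deposits 0.
Totals: Δreserves = +409B, Δdeposits = +106B.
Δrequired reserves = 6% × +106B = +6.36B.
Δexcess reserves = Δreserves − Δrequired = +409B − (+6.36B) = +402.64 billion.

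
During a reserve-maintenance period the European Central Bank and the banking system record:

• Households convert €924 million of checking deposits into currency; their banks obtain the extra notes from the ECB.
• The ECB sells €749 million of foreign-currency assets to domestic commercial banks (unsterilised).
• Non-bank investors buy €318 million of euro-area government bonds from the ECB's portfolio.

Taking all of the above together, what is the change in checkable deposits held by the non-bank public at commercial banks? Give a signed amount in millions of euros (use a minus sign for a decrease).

-€1242 million

Currency withdrawal €924 million: non-bank counterparties' bank balances fall → −€924M.
FX sale €749 million: the counterparty is a bank, so public deposits are unchanged → 0.
Asset sale (to non-banks) €318 million: non-bank counterparties' bank balances fall → −€318M.
Net: −924 + 0 − 318 = -€1242 million.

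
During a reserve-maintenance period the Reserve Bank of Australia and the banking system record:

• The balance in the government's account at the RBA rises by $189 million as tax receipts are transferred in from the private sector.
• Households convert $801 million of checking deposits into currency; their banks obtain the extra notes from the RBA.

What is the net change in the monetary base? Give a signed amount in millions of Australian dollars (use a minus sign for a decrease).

RBA balance sheet:
  Assets:      no change
  Liabilities: Bank reserves −$990M, Currency in circulation +$801M, Government deposits +$189M
Monetary base = currency + reserves: +$801M + (−$990M) = -$189 million.

-$189 million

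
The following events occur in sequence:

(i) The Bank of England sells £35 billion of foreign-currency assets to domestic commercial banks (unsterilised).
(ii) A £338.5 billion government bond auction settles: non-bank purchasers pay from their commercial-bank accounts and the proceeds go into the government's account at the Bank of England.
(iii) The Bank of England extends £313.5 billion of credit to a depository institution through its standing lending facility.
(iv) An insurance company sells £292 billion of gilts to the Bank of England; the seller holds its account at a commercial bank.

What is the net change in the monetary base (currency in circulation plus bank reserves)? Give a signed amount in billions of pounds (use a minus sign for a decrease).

+£232 billion

FX sale £35 billion: Bank of England balance sheet contracts → −£35B.
Government account inflow £338.5 billion: reserves shift to a non-base liability → −£338.5B.
Discount-window loan £313.5 billion: Bank of England balance sheet expands → +£313.5B.
Asset purchase (from non-banks) £292 billion: Bank of England balance sheet expands → +£292B.
Net: −35 − 338.5 + 313.5 + 292 = +£232 billion.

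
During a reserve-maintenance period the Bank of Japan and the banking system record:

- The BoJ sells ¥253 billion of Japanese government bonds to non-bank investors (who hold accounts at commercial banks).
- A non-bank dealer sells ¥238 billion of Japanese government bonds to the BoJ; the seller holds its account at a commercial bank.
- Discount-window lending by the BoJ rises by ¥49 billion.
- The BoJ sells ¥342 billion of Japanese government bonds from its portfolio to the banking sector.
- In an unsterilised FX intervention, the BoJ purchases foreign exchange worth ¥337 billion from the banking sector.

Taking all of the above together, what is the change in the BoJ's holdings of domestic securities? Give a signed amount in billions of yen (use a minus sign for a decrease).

BoJ balance sheet:
  Assets:      Securities −¥357B, Loans to banks +¥49B, Foreign assets +¥337B
  Liabilities: Bank reserves +¥29B
Commercial banking system:
  Assets:      Reserves at CB +¥29B, Securities +¥342B, Foreign assets −¥337B
  Liabilities: Checkable deposits −¥15B, Borrowings from CB +¥49B
So the change in the BoJ's holdings of domestic securities is -¥357 billion.

-¥357 billion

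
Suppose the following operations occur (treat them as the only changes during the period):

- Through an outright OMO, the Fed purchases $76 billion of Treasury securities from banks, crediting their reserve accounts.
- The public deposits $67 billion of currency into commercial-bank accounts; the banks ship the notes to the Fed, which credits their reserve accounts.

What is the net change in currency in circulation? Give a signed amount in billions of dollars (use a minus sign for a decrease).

OMO purchase (from banks) $76 billion: no currency enters or leaves circulation → 0.
Currency deposit $67 billion: notes return to the central bank → −$67B.
Net: 0 − 67 = -$67 billion.

-$67 billion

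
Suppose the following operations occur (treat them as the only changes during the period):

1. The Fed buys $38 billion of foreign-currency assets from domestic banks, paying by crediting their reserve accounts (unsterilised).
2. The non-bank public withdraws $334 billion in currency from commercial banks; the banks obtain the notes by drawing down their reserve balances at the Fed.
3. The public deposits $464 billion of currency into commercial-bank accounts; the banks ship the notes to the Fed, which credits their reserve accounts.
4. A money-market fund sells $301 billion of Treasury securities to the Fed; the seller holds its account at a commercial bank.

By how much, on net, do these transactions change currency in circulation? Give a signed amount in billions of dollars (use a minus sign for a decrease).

-$130 billion

FX purchase $38 billion: no currency enters or leaves circulation → 0.
Currency withdrawal $334 billion: notes leave the central bank → +$334B.
Currency deposit $464 billion: notes return to the central bank → −$464B.
Asset purchase (from non-banks) $301 billion: no currency enters or leaves circulation → 0.
Net: 0 + 334 − 464 + 0 = -$130 billion.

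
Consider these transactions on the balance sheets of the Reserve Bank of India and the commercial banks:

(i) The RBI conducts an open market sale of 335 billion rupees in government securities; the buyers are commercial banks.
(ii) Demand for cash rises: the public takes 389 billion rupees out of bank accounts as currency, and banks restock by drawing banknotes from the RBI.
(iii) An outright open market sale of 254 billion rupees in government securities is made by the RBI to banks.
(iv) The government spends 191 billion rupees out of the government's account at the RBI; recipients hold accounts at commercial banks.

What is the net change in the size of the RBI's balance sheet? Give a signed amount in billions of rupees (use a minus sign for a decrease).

-589 billion

RBI balance sheet:
  Assets:      Securities −589B
  Liabilities: Bank reserves −787B, Currency in circulation +389B, Government deposits −191B
Commercial banking system:
  Assets:      Reserves at CB −787B, Securities +589B
  Liabilities: Checkable deposits −198B
Change in total RBI assets = -589 billion.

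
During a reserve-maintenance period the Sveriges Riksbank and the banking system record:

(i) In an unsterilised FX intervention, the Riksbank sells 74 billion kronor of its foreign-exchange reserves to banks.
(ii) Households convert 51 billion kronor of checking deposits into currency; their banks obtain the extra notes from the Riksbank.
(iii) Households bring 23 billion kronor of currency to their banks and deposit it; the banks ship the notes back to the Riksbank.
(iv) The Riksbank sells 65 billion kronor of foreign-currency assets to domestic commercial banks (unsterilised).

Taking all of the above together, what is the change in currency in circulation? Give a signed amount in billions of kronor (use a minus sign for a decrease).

+28 billion

FX sale 74 billion kronor: no currency enters or leaves circulation → 0.
Currency withdrawal 51 billion kronor: notes leave the central bank → +51B.
Currency deposit 23 billion kronor: notes return to the central bank → −23B.
FX sale 65 billion kronor: no currency enters or leaves circulation → 0.
Net: 0 + 51 − 23 + 0 = +28 billion.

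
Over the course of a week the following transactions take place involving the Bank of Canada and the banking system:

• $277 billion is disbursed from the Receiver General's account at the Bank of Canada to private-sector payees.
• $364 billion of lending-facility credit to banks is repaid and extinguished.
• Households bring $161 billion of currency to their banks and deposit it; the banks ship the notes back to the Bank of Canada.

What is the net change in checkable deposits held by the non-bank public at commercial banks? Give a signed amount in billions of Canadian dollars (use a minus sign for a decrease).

+$438 billion

Government spending $277 billion: non-bank counterparties' bank balances rise → +$277B.
Discount-window repayment $364 billion: the counterparty is a bank, so public deposits are unchanged → 0.
Currency deposit $161 billion: non-bank counterparties' bank balances rise → +$161B.
Net: 277 + 0 + 161 = +$438 billion.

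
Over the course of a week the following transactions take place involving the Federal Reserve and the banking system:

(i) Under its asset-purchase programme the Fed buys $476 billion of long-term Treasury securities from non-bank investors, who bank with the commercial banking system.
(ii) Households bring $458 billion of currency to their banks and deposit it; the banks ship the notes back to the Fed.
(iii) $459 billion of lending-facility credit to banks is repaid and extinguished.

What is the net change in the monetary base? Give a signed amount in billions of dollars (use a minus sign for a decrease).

Fed balance sheet:
  Assets:      Securities +$476B, Loans to banks −$459B
  Liabilities: Bank reserves +$475B, Currency in circulation −$458B
Monetary base = currency + reserves: −$458B + (+$475B) = +$17 billion.

+$17 billion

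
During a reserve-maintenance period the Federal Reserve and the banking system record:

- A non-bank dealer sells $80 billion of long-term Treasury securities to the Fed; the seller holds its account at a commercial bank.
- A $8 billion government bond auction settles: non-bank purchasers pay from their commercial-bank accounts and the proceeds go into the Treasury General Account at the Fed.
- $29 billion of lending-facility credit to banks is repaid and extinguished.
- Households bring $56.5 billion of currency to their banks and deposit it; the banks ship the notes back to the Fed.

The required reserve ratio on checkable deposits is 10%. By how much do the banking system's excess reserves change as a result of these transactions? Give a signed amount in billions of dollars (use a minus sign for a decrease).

+$86.65 billion

Asset purchase (from non-banks) $80 billion: reserves +$80B, deposits +$80B.
Government account inflow $8 billion: reserves −$8B, deposits −$8B.
Discount-window repayment $29 billion: reserves −$29B, deposits 0.
Currency deposit $56.5 billion: reserves +$56.5B, deposits +$56.5B.
Totals: Δreserves = +$99.5B, Δdeposits = +$128.5B.
Δrequired reserves = 10% × +$128.5B = +$12.85B.
Δexcess reserves = Δreserves − Δrequired = +$99.5B − (+$12.85B) = +$86.65 billion.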